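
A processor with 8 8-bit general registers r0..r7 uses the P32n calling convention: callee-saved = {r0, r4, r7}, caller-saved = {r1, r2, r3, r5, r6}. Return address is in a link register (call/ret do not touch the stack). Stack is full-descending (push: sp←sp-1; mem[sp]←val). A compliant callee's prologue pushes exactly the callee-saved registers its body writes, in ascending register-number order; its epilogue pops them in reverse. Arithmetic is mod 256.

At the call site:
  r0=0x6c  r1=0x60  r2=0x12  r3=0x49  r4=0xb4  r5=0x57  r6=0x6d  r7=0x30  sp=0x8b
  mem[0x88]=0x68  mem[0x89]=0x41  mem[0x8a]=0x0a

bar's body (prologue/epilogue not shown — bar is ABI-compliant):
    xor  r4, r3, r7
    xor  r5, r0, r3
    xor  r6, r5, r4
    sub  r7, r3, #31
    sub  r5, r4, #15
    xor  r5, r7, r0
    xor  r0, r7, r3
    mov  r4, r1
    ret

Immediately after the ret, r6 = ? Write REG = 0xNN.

prologue: push r0 -> mem[0x8a]=0x6c, sp=0x8a
prologue: push r4 -> mem[0x89]=0xb4, sp=0x89
prologue: push r7 -> mem[0x88]=0x30, sp=0x88
body[0] xor  r4, r3, r7 -> r4=0x79
body[1] xor  r5, r0, r3 -> r5=0x25
body[2] xor  r6, r5, r4 -> r6=0x5c
body[3] sub  r7, r3, #31 -> r7=0x2a
body[4] sub  r5, r4, #15 -> r5=0x6a
body[5] xor  r5, r7, r0 -> r5=0x46
body[6] xor  r0, r7, r3 -> r0=0x63
body[7] mov  r4, r1 -> r4=0x60
epilogue: pop r7=0x30, sp=0x89
epilogue: pop r4=0xb4, sp=0x8a
epilogue: pop r0=0x6c, sp=0x8b
r6 is caller-saved -> body value

REG = 0x5c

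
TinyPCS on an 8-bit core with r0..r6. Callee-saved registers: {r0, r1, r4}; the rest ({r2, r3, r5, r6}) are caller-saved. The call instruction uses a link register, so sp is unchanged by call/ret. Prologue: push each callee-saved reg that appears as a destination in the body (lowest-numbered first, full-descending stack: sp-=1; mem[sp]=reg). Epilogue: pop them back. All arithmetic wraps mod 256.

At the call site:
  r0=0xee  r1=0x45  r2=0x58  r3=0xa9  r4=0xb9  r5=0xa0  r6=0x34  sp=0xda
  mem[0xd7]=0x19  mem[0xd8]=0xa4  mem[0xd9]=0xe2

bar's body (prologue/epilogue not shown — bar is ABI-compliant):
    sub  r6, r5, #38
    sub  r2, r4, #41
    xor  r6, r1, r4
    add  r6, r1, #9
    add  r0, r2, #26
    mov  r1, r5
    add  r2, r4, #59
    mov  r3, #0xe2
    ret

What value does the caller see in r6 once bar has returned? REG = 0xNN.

REG = 0x4e

prologue: push r0 -> mem[0xd9]=0xee, sp=0xd9
prologue: push r1 -> mem[0xd8]=0x45, sp=0xd8
body[0] sub  r6, r5, #38 -> r6=0x7a
body[1] sub  r2, r4, #41 -> r2=0x90
body[2] xor  r6, r1, r4 -> r6=0xfc
body[3] add  r6, r1, #9 -> r6=0x4e
body[4] add  r0, r2, #26 -> r0=0xaa
body[5] mov  r1, r5 -> r1=0xa0
body[6] add  r2, r4, #59 -> r2=0xf4
body[7] mov  r3, #0xe2 -> r3=0xe2
epilogue: pop r1=0x45, sp=0xd9
epilogue: pop r0=0xee, sp=0xda
r6 is caller-saved -> body value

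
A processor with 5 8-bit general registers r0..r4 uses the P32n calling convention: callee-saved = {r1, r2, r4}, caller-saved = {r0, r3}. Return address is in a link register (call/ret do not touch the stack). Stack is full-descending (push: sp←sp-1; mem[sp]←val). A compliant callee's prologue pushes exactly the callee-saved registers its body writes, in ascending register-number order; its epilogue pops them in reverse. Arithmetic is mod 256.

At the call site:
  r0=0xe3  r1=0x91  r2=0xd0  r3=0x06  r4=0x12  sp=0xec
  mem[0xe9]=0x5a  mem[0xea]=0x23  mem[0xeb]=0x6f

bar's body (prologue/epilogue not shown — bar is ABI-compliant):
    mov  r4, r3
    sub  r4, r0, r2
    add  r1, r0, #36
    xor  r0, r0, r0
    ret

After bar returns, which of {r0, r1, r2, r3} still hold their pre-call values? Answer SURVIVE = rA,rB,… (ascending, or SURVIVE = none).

SURVIVE = r1,r2,r3

prologue: push r1 → mem[0xeb]=0x91, sp=0xeb
prologue: push r4 → mem[0xea]=0x12, sp=0xea
body[0] mov  r4, r3 → r4=0x06
body[1] sub  r4, r0, r2 → r4=0x13
body[2] add  r1, r0, #36 → r1=0x07
body[3] xor  r0, r0, r0 → r0=0x00
epilogue: pop r4=0x12, sp=0xeb
epilogue: pop r1=0x91, sp=0xec
r0: caller-saved, written=True
r1: callee-saved, written=True
r2: callee-saved, written=False
r3: caller-saved, written=False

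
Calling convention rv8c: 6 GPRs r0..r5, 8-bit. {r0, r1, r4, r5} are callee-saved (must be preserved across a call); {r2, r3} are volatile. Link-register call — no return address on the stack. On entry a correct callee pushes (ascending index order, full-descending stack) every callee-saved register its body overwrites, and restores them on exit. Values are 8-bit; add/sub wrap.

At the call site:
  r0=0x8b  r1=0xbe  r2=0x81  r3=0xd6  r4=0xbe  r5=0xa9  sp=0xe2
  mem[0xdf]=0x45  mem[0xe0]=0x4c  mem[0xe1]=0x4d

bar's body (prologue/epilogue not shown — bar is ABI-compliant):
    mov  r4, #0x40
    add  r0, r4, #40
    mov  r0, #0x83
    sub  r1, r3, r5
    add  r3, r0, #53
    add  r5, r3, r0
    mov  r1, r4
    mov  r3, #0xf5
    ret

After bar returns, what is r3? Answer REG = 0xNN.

prologue: push r0 -> mem[0xe1]=0x8b, sp=0xe1
prologue: push r1 -> mem[0xe0]=0xbe, sp=0xe0
prologue: push r4 -> mem[0xdf]=0xbe, sp=0xdf
prologue: push r5 -> mem[0xde]=0xa9, sp=0xde
body[0] mov  r4, #0x40 -> r4=0x40
body[1] add  r0, r4, #40 -> r0=0x68
body[2] mov  r0, #0x83 -> r0=0x83
body[3] sub  r1, r3, r5 -> r1=0x2d
body[4] add  r3, r0, #53 -> r3=0xb8
body[5] add  r5, r3, r0 -> r5=0x3b
body[6] mov  r1, r4 -> r1=0x40
body[7] mov  r3, #0xf5 -> r3=0xf5
epilogue: pop r5=0xa9, sp=0xdf
epilogue: pop r4=0xbe, sp=0xe0
epilogue: pop r1=0xbe, sp=0xe1
epilogue: pop r0=0x8b, sp=0xe2
r3 is caller-saved -> body value

REG = 0xf5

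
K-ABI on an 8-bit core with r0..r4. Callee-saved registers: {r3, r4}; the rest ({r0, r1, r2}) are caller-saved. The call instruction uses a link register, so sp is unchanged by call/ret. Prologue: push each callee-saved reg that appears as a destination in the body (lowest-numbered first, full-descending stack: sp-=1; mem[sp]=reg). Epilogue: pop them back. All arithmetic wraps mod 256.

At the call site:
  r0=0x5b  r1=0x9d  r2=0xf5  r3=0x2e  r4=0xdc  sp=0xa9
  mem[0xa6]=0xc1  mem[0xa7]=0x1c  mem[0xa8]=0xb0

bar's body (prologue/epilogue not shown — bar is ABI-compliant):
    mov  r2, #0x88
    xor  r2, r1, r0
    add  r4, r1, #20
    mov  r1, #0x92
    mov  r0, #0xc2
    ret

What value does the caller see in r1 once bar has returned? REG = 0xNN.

REG = 0x92

prologue: push r4 → mem[0xa8]=0xdc, sp=0xa8
body[0] mov  r2, #0x88 → r2=0x88
body[1] xor  r2, r1, r0 → r2=0xc6
body[2] add  r4, r1, #20 → r4=0xb1
body[3] mov  r1, #0x92 → r1=0x92
body[4] mov  r0, #0xc2 → r0=0xc2
epilogue: pop r4=0xdc, sp=0xa9
r1 is caller-saved → body value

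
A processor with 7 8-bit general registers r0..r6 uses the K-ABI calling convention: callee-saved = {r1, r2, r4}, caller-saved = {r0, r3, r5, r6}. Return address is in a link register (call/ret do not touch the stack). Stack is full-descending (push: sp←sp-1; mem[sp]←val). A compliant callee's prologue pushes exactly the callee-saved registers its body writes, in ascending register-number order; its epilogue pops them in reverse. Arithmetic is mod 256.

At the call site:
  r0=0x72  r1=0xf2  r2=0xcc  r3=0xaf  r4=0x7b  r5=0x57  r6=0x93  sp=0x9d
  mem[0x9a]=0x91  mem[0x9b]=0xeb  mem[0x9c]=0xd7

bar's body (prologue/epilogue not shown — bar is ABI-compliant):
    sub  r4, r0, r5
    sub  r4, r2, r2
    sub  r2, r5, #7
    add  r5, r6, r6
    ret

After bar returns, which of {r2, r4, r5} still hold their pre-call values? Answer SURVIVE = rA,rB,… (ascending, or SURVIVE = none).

SURVIVE = r2,r4

prologue: push r2 → mem[0x9c]=0xcc, sp=0x9c
prologue: push r4 → mem[0x9b]=0x7b, sp=0x9b
body[0] sub  r4, r0, r5 → r4=0x1b
body[1] sub  r4, r2, r2 → r4=0x00
body[2] sub  r2, r5, #7 → r2=0x50
body[3] add  r5, r6, r6 → r5=0x26
epilogue: pop r4=0x7b, sp=0x9c
epilogue: pop r2=0xcc, sp=0x9d
r2: callee-saved, written=True
r4: callee-saved, written=True
r5: caller-saved, written=True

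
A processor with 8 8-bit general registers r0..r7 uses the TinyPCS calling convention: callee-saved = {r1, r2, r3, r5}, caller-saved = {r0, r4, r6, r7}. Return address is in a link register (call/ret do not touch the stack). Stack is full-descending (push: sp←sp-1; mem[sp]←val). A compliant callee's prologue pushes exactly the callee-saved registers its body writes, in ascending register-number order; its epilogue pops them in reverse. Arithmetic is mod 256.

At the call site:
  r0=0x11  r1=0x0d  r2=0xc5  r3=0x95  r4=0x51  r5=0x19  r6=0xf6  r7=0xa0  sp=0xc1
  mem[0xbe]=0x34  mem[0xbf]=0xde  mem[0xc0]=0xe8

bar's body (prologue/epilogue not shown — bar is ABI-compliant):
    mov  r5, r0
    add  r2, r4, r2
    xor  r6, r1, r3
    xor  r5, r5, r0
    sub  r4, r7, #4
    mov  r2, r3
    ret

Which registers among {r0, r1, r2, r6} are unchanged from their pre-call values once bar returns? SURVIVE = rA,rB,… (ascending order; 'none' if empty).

SURVIVE = r0,r1,r2

prologue: push r2 → mem[0xc0]=0xc5, sp=0xc0
prologue: push r5 → mem[0xbf]=0x19, sp=0xbf
body[0] mov  r5, r0 → r5=0x11
body[1] add  r2, r4, r2 → r2=0x16
body[2] xor  r6, r1, r3 → r6=0x98
body[3] xor  r5, r5, r0 → r5=0x00
body[4] sub  r4, r7, #4 → r4=0x9c
body[5] mov  r2, r3 → r2=0x95
epilogue: pop r5=0x19, sp=0xc0
epilogue: pop r2=0xc5, sp=0xc1
r0: caller-saved, written=False
r1: callee-saved, written=False
r2: callee-saved, written=True
r6: caller-saved, written=True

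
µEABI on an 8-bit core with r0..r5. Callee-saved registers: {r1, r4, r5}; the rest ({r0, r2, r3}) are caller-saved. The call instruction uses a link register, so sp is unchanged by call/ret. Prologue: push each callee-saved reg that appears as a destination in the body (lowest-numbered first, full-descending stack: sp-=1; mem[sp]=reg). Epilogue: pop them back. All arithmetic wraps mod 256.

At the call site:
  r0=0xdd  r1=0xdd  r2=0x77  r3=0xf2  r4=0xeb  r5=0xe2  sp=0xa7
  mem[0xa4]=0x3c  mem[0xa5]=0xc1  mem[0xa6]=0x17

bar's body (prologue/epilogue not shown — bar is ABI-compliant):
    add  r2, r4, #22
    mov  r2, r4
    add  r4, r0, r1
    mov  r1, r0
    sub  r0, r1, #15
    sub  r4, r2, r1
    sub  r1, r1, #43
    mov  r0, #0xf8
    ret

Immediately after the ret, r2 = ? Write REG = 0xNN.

REG = 0xeb

prologue: push r1 → mem[0xa6]=0xdd, sp=0xa6
prologue: push r4 → mem[0xa5]=0xeb, sp=0xa5
body[0] add  r2, r4, #22 → r2=0x01
body[1] mov  r2, r4 → r2=0xeb
body[2] add  r4, r0, r1 → r4=0xba
body[3] mov  r1, r0 → r1=0xdd
body[4] sub  r0, r1, #15 → r0=0xce
body[5] sub  r4, r2, r1 → r4=0x0e
body[6] sub  r1, r1, #43 → r1=0xb2
body[7] mov  r0, #0xf8 → r0=0xf8
epilogue: pop r4=0xeb, sp=0xa6
epilogue: pop r1=0xdd, sp=0xa7
r2 is caller-saved → body value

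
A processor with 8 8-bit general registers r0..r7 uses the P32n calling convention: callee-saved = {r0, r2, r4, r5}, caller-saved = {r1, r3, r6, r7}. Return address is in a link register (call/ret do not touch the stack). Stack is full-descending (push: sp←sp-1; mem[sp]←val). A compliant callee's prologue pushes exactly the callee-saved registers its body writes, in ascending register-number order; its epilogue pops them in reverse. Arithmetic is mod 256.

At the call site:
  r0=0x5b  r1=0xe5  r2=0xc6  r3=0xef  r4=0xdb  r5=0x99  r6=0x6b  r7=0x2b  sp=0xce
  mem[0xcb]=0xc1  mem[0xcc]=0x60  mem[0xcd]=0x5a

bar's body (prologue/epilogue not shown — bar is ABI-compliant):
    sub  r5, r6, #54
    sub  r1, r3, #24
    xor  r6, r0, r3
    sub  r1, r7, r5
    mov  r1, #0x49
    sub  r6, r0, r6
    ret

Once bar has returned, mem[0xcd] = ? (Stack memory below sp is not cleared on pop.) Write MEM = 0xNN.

MEM = 0x99

prologue: push r5 -> mem[0xcd]=0x99, sp=0xcd
body[0] sub  r5, r6, #54 -> r5=0x35
body[1] sub  r1, r3, #24 -> r1=0xd7
body[2] xor  r6, r0, r3 -> r6=0xb4
body[3] sub  r1, r7, r5 -> r1=0xf6
body[4] mov  r1, #0x49 -> r1=0x49
body[5] sub  r6, r0, r6 -> r6=0xa7
epilogue: pop r5=0x99, sp=0xce
prologue pushed ['r5'] at ['0xcd']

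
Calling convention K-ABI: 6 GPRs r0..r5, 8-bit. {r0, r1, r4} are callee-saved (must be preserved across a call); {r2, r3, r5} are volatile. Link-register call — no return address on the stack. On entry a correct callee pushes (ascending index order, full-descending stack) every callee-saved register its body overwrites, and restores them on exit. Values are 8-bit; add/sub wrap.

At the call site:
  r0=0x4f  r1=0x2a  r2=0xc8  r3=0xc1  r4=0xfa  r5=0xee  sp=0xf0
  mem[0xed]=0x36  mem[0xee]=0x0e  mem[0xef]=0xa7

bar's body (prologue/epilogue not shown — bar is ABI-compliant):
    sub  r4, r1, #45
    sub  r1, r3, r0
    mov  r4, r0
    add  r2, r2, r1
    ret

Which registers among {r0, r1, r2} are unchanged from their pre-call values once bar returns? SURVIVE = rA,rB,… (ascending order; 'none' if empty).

prologue: push r1 -> mem[0xef]=0x2a, sp=0xef
prologue: push r4 -> mem[0xee]=0xfa, sp=0xee
body[0] sub  r4, r1, #45 -> r4=0xfd
body[1] sub  r1, r3, r0 -> r1=0x72
body[2] mov  r4, r0 -> r4=0x4f
body[3] add  r2, r2, r1 -> r2=0x3a
epilogue: pop r4=0xfa, sp=0xef
epilogue: pop r1=0x2a, sp=0xf0
r0: callee-saved, written=False
r1: callee-saved, written=True
r2: caller-saved, written=True

SURVIVE = r0,r1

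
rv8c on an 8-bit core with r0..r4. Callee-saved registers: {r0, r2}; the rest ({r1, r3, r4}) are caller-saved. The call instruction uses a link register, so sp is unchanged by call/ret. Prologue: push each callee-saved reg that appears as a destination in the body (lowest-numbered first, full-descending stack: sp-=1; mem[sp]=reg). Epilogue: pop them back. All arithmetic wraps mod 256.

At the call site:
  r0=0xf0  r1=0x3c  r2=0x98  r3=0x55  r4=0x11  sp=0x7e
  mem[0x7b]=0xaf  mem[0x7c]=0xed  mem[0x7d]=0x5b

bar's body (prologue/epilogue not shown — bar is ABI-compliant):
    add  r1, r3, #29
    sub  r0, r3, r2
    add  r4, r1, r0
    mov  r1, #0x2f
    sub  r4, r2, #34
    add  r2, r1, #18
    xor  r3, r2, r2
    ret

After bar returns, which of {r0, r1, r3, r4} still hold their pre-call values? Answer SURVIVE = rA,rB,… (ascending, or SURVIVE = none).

SURVIVE = r0

prologue: push r0 → mem[0x7d]=0xf0, sp=0x7d
prologue: push r2 → mem[0x7c]=0x98, sp=0x7c
body[0] add  r1, r3, #29 → r1=0x72
body[1] sub  r0, r3, r2 → r0=0xbd
body[2] add  r4, r1, r0 → r4=0x2f
body[3] mov  r1, #0x2f → r1=0x2f
body[4] sub  r4, r2, #34 → r4=0x76
body[5] add  r2, r1, #18 → r2=0x41
body[6] xor  r3, r2, r2 → r3=0x00
epilogue: pop r2=0x98, sp=0x7d
epilogue: pop r0=0xf0, sp=0x7e
r0: callee-saved, written=True
r1: caller-saved, written=True
r3: caller-saved, written=True
r4: caller-saved, written=True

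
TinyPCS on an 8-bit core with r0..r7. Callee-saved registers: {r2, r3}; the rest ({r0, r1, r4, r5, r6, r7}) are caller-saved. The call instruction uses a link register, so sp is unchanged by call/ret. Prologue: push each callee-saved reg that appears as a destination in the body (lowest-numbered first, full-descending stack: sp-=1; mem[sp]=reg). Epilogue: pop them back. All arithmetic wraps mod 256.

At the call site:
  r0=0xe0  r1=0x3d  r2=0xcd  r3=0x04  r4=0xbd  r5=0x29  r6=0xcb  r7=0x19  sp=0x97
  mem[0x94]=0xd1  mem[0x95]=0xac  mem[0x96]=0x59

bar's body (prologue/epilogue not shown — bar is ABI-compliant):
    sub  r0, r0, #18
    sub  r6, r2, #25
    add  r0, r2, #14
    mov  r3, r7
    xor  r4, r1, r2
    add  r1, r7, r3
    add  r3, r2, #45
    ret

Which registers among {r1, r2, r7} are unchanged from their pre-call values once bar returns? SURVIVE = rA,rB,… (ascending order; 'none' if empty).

prologue: push r3 -> mem[0x96]=0x04, sp=0x96
body[0] sub  r0, r0, #18 -> r0=0xce
body[1] sub  r6, r2, #25 -> r6=0xb4
body[2] add  r0, r2, #14 -> r0=0xdb
body[3] mov  r3, r7 -> r3=0x19
body[4] xor  r4, r1, r2 -> r4=0xf0
body[5] add  r1, r7, r3 -> r1=0x32
body[6] add  r3, r2, #45 -> r3=0xfa
epilogue: pop r3=0x04, sp=0x97
r1: caller-saved, written=True
r2: callee-saved, written=False
r7: caller-saved, written=False

SURVIVE = r2,r7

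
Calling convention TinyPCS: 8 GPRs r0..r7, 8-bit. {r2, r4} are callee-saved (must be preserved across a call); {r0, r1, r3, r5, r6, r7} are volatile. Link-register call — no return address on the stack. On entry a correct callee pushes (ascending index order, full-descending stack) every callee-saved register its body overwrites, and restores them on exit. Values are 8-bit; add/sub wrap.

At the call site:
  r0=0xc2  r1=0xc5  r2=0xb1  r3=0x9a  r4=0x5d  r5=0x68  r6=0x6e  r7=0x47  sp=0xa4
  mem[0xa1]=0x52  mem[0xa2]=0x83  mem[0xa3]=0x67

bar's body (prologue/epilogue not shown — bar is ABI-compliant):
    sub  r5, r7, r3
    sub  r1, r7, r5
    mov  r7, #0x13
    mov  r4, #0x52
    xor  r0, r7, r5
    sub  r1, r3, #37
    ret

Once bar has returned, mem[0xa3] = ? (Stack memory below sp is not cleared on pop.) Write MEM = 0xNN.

prologue: push r4 → mem[0xa3]=0x5d, sp=0xa3
body[0] sub  r5, r7, r3 → r5=0xad
body[1] sub  r1, r7, r5 → r1=0x9a
body[2] mov  r7, #0x13 → r7=0x13
body[3] mov  r4, #0x52 → r4=0x52
body[4] xor  r0, r7, r5 → r0=0xbe
body[5] sub  r1, r3, #37 → r1=0x75
epilogue: pop r4=0x5d, sp=0xa4
prologue pushed ['r4'] at ['0xa3']

MEM = 0x5d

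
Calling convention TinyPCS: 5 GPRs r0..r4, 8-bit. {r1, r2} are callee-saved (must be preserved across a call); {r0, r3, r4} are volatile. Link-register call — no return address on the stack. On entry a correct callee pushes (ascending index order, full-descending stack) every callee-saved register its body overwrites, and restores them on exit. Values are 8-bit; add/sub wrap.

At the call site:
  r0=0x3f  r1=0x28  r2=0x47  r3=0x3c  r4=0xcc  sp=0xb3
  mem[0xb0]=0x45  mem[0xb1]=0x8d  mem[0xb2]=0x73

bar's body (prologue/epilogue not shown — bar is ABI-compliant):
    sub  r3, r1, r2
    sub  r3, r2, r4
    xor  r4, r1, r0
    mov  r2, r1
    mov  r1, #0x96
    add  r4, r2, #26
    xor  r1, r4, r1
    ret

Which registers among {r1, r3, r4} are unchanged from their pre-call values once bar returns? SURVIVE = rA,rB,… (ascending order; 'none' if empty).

prologue: push r1 -> mem[0xb2]=0x28, sp=0xb2
prologue: push r2 -> mem[0xb1]=0x47, sp=0xb1
body[0] sub  r3, r1, r2 -> r3=0xe1
body[1] sub  r3, r2, r4 -> r3=0x7b
body[2] xor  r4, r1, r0 -> r4=0x17
body[3] mov  r2, r1 -> r2=0x28
body[4] mov  r1, #0x96 -> r1=0x96
body[5] add  r4, r2, #26 -> r4=0x42
body[6] xor  r1, r4, r1 -> r1=0xd4
epilogue: pop r2=0x47, sp=0xb2
epilogue: pop r1=0x28, sp=0xb3
r1: callee-saved, written=True
r3: caller-saved, written=True
r4: caller-saved, written=True

SURVIVE = r1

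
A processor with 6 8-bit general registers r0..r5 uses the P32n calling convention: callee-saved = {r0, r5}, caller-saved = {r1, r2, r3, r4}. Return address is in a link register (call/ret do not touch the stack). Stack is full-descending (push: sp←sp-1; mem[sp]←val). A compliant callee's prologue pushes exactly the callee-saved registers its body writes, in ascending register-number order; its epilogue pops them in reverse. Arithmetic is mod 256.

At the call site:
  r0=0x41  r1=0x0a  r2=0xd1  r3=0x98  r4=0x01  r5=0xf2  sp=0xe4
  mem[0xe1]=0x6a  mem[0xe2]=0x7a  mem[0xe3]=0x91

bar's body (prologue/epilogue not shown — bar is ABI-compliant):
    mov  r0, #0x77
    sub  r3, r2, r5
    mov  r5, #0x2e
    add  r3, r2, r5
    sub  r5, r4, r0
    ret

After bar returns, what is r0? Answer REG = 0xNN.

REG = 0x41

prologue: push r0 -> mem[0xe3]=0x41, sp=0xe3
prologue: push r5 -> mem[0xe2]=0xf2, sp=0xe2
body[0] mov  r0, #0x77 -> r0=0x77
body[1] sub  r3, r2, r5 -> r3=0xdf
body[2] mov  r5, #0x2e -> r5=0x2e
body[3] add  r3, r2, r5 -> r3=0xff
body[4] sub  r5, r4, r0 -> r5=0x8a
epilogue: pop r5=0xf2, sp=0xe3
epilogue: pop r0=0x41, sp=0xe4
r0 is callee-saved -> restored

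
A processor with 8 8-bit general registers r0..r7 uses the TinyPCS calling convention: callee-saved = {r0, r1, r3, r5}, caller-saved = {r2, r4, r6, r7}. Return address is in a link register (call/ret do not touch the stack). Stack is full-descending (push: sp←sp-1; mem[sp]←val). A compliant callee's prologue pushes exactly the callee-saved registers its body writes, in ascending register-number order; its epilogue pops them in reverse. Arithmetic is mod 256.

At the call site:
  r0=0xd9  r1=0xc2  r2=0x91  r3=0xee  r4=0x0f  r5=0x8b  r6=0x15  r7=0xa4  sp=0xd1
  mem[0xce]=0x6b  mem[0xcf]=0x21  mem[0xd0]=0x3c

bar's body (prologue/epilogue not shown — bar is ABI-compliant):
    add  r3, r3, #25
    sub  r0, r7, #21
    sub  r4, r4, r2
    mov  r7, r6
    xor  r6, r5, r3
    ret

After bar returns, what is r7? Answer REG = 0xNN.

REG = 0x15

prologue: push r0 -> mem[0xd0]=0xd9, sp=0xd0
prologue: push r3 -> mem[0xcf]=0xee, sp=0xcf
body[0] add  r3, r3, #25 -> r3=0x07
body[1] sub  r0, r7, #21 -> r0=0x8f
body[2] sub  r4, r4, r2 -> r4=0x7e
body[3] mov  r7, r6 -> r7=0x15
body[4] xor  r6, r5, r3 -> r6=0x8c
epilogue: pop r3=0xee, sp=0xd0
epilogue: pop r0=0xd9, sp=0xd1
r7 is caller-saved -> body value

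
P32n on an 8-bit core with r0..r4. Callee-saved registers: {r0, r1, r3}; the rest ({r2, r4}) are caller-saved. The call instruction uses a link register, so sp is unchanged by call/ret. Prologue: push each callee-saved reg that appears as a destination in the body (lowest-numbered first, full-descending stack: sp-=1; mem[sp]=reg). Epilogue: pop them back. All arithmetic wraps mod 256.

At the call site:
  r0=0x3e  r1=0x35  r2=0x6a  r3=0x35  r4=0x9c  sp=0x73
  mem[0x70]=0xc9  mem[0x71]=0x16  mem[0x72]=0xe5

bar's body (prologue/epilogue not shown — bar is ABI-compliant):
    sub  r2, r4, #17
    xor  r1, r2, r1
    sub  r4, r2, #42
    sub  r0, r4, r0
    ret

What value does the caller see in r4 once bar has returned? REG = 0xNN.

prologue: push r0 → mem[0x72]=0x3e, sp=0x72
prologue: push r1 → mem[0x71]=0x35, sp=0x71
body[0] sub  r2, r4, #17 → r2=0x8b
body[1] xor  r1, r2, r1 → r1=0xbe
body[2] sub  r4, r2, #42 → r4=0x61
body[3] sub  r0, r4, r0 → r0=0x23
epilogue: pop r1=0x35, sp=0x72
epilogue: pop r0=0x3e, sp=0x73
r4 is caller-saved → body value

REG = 0x61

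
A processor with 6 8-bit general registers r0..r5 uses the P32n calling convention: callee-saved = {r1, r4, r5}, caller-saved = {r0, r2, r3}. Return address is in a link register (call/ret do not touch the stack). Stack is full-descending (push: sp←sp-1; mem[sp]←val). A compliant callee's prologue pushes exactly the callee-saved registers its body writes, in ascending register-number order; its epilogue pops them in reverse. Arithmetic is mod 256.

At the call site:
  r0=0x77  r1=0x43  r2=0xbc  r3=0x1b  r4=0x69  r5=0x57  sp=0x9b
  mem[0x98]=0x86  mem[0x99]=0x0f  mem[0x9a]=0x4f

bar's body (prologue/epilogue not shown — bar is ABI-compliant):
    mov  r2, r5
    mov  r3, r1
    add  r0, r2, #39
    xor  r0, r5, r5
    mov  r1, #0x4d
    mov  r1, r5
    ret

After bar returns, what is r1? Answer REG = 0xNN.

REG = 0x43

prologue: push r1 -> mem[0x9a]=0x43, sp=0x9a
body[0] mov  r2, r5 -> r2=0x57
body[1] mov  r3, r1 -> r3=0x43
body[2] add  r0, r2, #39 -> r0=0x7e
body[3] xor  r0, r5, r5 -> r0=0x00
body[4] mov  r1, #0x4d -> r1=0x4d
body[5] mov  r1, r5 -> r1=0x57
epilogue: pop r1=0x43, sp=0x9b
r1 is callee-saved -> restored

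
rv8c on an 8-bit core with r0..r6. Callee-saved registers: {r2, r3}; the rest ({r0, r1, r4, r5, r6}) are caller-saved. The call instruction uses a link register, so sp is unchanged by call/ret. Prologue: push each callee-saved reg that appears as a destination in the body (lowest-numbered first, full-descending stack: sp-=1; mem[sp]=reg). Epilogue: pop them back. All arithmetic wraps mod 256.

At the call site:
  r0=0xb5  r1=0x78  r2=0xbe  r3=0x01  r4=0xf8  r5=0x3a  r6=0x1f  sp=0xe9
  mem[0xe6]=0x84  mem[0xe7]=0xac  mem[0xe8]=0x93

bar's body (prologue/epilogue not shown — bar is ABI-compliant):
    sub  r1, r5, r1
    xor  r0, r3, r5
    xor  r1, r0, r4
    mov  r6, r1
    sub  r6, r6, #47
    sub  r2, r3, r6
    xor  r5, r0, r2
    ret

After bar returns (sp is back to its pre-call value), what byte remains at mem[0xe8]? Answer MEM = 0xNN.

prologue: push r2 → mem[0xe8]=0xbe, sp=0xe8
body[0] sub  r1, r5, r1 → r1=0xc2
body[1] xor  r0, r3, r5 → r0=0x3b
body[2] xor  r1, r0, r4 → r1=0xc3
body[3] mov  r6, r1 → r6=0xc3
body[4] sub  r6, r6, #47 → r6=0x94
body[5] sub  r2, r3, r6 → r2=0x6d
body[6] xor  r5, r0, r2 → r5=0x56
epilogue: pop r2=0xbe, sp=0xe9
prologue pushed ['r2'] at ['0xe8']

MEM = 0xbe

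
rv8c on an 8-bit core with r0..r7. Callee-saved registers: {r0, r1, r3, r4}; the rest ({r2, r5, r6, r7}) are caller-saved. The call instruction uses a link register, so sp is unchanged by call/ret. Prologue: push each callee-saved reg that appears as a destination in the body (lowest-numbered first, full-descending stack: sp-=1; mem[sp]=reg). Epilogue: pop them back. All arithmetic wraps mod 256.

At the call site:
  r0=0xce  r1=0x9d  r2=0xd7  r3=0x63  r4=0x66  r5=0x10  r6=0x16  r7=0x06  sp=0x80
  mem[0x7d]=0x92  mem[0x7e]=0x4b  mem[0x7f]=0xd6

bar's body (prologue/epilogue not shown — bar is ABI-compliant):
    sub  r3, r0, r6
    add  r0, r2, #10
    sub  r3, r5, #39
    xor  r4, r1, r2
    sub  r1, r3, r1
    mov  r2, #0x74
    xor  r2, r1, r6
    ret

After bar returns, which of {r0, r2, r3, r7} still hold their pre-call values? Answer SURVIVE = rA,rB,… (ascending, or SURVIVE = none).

prologue: push r0 -> mem[0x7f]=0xce, sp=0x7f
prologue: push r1 -> mem[0x7e]=0x9d, sp=0x7e
prologue: push r3 -> mem[0x7d]=0x63, sp=0x7d
prologue: push r4 -> mem[0x7c]=0x66, sp=0x7c
body[0] sub  r3, r0, r6 -> r3=0xb8
body[1] add  r0, r2, #10 -> r0=0xe1
body[2] sub  r3, r5, #39 -> r3=0xe9
body[3] xor  r4, r1, r2 -> r4=0x4a
body[4] sub  r1, r3, r1 -> r1=0x4c
body[5] mov  r2, #0x74 -> r2=0x74
body[6] xor  r2, r1, r6 -> r2=0x5a
epilogue: pop r4=0x66, sp=0x7d
epilogue: pop r3=0x63, sp=0x7e
epilogue: pop r1=0x9d, sp=0x7f
epilogue: pop r0=0xce, sp=0x80
r0: callee-saved, written=True
r2: caller-saved, written=True
r3: callee-saved, written=True
r7: caller-saved, written=False

SURVIVE = r0,r3,r7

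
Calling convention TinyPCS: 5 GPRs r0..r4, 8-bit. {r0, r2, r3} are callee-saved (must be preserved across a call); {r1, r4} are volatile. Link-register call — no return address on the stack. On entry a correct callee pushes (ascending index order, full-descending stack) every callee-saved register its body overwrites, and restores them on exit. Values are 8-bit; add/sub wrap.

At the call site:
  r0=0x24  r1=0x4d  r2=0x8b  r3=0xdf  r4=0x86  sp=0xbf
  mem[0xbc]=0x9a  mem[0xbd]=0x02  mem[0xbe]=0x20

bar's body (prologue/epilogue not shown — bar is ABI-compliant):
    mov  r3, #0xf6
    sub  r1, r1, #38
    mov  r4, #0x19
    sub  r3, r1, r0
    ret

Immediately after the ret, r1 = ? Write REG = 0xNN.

REG = 0x27

prologue: push r3 → mem[0xbe]=0xdf, sp=0xbe
body[0] mov  r3, #0xf6 → r3=0xf6
body[1] sub  r1, r1, #38 → r1=0x27
body[2] mov  r4, #0x19 → r4=0x19
body[3] sub  r3, r1, r0 → r3=0x03
epilogue: pop r3=0xdf, sp=0xbf
r1 is caller-saved → body value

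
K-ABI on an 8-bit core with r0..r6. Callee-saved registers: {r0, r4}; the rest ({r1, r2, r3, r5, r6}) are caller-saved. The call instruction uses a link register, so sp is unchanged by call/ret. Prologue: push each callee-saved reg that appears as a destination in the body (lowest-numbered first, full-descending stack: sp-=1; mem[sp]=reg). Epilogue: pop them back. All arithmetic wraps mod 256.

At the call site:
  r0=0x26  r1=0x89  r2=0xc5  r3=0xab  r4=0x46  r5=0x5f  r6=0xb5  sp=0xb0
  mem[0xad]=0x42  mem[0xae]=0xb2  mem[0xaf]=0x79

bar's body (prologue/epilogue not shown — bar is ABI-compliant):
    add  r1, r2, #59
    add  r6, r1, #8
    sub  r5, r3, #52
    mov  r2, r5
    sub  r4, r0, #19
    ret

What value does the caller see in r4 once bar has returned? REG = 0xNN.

prologue: push r4 → mem[0xaf]=0x46, sp=0xaf
body[0] add  r1, r2, #59 → r1=0x00
body[1] add  r6, r1, #8 → r6=0x08
body[2] sub  r5, r3, #52 → r5=0x77
body[3] mov  r2, r5 → r2=0x77
body[4] sub  r4, r0, #19 → r4=0x13
epilogue: pop r4=0x46, sp=0xb0
r4 is callee-saved → restored

REG = 0x46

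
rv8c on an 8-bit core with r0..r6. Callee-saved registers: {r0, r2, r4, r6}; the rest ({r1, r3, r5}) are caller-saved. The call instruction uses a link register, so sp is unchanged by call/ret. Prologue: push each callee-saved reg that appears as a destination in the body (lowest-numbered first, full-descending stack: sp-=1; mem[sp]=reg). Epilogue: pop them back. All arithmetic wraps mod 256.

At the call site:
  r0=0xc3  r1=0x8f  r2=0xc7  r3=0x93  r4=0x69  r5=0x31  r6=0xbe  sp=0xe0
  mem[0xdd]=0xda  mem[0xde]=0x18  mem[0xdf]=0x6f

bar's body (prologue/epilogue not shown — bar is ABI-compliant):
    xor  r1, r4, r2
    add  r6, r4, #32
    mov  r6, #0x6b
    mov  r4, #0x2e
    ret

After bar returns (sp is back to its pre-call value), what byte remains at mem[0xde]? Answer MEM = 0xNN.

MEM = 0xbe

prologue: push r4 → mem[0xdf]=0x69, sp=0xdf
prologue: push r6 → mem[0xde]=0xbe, sp=0xde
body[0] xor  r1, r4, r2 → r1=0xae
body[1] add  r6, r4, #32 → r6=0x89
body[2] mov  r6, #0x6b → r6=0x6b
body[3] mov  r4, #0x2e → r4=0x2e
epilogue: pop r6=0xbe, sp=0xdf
epilogue: pop r4=0x69, sp=0xe0
prologue pushed ['r4', 'r6'] at ['0xdf', '0xde']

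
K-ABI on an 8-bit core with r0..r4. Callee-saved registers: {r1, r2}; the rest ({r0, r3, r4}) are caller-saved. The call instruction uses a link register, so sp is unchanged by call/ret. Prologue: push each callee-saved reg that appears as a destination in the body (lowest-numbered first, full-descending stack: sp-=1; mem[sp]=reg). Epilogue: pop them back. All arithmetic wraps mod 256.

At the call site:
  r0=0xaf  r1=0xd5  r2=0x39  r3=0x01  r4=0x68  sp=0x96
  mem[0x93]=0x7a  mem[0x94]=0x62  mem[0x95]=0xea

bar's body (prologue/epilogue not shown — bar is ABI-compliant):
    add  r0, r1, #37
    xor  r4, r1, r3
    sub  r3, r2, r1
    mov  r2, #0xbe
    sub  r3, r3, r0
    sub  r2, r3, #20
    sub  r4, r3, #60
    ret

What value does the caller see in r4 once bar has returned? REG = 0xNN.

prologue: push r2 → mem[0x95]=0x39, sp=0x95
body[0] add  r0, r1, #37 → r0=0xfa
body[1] xor  r4, r1, r3 → r4=0xd4
body[2] sub  r3, r2, r1 → r3=0x64
body[3] mov  r2, #0xbe → r2=0xbe
body[4] sub  r3, r3, r0 → r3=0x6a
body[5] sub  r2, r3, #20 → r2=0x56
body[6] sub  r4, r3, #60 → r4=0x2e
epilogue: pop r2=0x39, sp=0x96
r4 is caller-saved → body value

REG = 0x2e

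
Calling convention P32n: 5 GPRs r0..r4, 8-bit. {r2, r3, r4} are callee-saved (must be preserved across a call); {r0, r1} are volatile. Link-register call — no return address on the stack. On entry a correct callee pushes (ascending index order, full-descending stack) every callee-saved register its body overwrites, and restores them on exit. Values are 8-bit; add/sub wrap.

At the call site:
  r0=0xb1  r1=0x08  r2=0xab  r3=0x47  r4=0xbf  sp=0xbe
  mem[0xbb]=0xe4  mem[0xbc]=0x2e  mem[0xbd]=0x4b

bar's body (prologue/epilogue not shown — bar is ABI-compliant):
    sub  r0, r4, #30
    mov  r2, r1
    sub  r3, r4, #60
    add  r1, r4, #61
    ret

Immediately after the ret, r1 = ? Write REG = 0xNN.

prologue: push r2 -> mem[0xbd]=0xab, sp=0xbd
prologue: push r3 -> mem[0xbc]=0x47, sp=0xbc
body[0] sub  r0, r4, #30 -> r0=0xa1
body[1] mov  r2, r1 -> r2=0x08
body[2] sub  r3, r4, #60 -> r3=0x83
body[3] add  r1, r4, #61 -> r1=0xfc
epilogue: pop r3=0x47, sp=0xbd
epilogue: pop r2=0xab, sp=0xbe
r1 is caller-saved -> body value

REG = 0xfc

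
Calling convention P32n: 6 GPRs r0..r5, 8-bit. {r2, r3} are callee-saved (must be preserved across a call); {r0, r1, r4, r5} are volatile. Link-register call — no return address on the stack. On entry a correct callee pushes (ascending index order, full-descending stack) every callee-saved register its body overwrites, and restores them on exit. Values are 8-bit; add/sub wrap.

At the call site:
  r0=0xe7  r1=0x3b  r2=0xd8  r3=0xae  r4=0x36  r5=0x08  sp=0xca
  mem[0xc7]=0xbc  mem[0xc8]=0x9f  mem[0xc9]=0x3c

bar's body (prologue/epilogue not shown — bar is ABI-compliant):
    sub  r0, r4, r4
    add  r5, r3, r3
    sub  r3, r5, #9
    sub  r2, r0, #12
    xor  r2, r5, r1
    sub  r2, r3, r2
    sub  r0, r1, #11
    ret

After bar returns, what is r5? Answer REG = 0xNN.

REG = 0x5c

prologue: push r2 -> mem[0xc9]=0xd8, sp=0xc9
prologue: push r3 -> mem[0xc8]=0xae, sp=0xc8
body[0] sub  r0, r4, r4 -> r0=0x00
body[1] add  r5, r3, r3 -> r5=0x5c
body[2] sub  r3, r5, #9 -> r3=0x53
body[3] sub  r2, r0, #12 -> r2=0xf4
body[4] xor  r2, r5, r1 -> r2=0x67
body[5] sub  r2, r3, r2 -> r2=0xec
body[6] sub  r0, r1, #11 -> r0=0x30
epilogue: pop r3=0xae, sp=0xc9
epilogue: pop r2=0xd8, sp=0xca
r5 is caller-saved -> body value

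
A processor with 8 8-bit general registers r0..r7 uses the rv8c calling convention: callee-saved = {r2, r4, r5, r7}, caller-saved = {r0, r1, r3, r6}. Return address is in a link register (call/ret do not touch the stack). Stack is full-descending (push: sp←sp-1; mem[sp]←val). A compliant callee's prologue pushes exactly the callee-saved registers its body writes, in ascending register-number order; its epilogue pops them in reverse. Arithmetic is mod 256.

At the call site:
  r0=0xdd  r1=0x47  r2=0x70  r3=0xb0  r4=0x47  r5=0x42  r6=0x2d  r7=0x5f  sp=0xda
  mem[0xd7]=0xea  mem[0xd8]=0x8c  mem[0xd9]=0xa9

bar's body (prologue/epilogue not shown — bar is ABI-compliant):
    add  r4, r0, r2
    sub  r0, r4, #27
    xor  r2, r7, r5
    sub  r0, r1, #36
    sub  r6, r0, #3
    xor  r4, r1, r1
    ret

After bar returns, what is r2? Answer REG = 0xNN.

prologue: push r2 -> mem[0xd9]=0x70, sp=0xd9
prologue: push r4 -> mem[0xd8]=0x47, sp=0xd8
body[0] add  r4, r0, r2 -> r4=0x4d
body[1] sub  r0, r4, #27 -> r0=0x32
body[2] xor  r2, r7, r5 -> r2=0x1d
body[3] sub  r0, r1, #36 -> r0=0x23
body[4] sub  r6, r0, #3 -> r6=0x20
body[5] xor  r4, r1, r1 -> r4=0x00
epilogue: pop r4=0x47, sp=0xd9
epilogue: pop r2=0x70, sp=0xda
r2 is callee-saved -> restored

REG = 0x70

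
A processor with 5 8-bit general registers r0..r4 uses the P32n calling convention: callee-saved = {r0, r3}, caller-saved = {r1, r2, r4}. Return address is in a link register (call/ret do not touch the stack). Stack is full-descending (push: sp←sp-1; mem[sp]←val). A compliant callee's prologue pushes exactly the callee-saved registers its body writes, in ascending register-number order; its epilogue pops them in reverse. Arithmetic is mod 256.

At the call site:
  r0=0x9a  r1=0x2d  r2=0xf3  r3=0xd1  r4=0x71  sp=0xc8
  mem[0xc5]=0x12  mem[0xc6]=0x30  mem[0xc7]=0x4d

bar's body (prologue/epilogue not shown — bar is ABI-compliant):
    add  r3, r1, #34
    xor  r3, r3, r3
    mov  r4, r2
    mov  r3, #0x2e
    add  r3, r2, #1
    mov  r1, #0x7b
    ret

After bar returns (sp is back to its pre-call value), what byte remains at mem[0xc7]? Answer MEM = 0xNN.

prologue: push r3 → mem[0xc7]=0xd1, sp=0xc7
body[0] add  r3, r1, #34 → r3=0x4f
body[1] xor  r3, r3, r3 → r3=0x00
body[2] mov  r4, r2 → r4=0xf3
body[3] mov  r3, #0x2e → r3=0x2e
body[4] add  r3, r2, #1 → r3=0xf4
body[5] mov  r1, #0x7b → r1=0x7b
epilogue: pop r3=0xd1, sp=0xc8
prologue pushed ['r3'] at ['0xc7']

MEM = 0xd1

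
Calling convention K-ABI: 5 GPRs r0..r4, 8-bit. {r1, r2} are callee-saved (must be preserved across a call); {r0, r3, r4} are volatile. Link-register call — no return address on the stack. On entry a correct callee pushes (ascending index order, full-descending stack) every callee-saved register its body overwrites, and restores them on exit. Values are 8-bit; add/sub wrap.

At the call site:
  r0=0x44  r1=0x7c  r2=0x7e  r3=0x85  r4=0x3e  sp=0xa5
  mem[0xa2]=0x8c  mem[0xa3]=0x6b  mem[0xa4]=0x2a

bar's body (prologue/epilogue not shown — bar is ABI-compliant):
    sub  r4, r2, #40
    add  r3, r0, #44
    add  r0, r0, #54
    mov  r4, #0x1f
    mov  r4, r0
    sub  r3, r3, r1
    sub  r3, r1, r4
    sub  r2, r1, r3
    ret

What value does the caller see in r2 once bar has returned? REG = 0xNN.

prologue: push r2 -> mem[0xa4]=0x7e, sp=0xa4
body[0] sub  r4, r2, #40 -> r4=0x56
body[1] add  r3, r0, #44 -> r3=0x70
body[2] add  r0, r0, #54 -> r0=0x7a
body[3] mov  r4, #0x1f -> r4=0x1f
body[4] mov  r4, r0 -> r4=0x7a
body[5] sub  r3, r3, r1 -> r3=0xf4
body[6] sub  r3, r1, r4 -> r3=0x02
body[7] sub  r2, r1, r3 -> r2=0x7a
epilogue: pop r2=0x7e, sp=0xa5
r2 is callee-saved -> restored

REG = 0x7e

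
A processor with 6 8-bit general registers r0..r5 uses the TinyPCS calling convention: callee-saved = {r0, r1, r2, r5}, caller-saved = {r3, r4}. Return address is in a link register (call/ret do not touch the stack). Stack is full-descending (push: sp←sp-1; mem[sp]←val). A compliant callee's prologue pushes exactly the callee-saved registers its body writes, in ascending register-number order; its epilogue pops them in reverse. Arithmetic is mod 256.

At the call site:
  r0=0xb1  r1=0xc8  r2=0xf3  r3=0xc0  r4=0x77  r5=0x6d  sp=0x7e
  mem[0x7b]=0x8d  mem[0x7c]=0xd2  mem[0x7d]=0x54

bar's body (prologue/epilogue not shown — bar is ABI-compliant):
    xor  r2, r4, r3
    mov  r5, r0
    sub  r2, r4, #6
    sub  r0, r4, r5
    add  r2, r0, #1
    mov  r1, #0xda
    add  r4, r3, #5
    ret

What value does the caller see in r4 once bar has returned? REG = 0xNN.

prologue: push r0 → mem[0x7d]=0xb1, sp=0x7d
prologue: push r1 → mem[0x7c]=0xc8, sp=0x7c
prologue: push r2 → mem[0x7b]=0xf3, sp=0x7b
prologue: push r5 → mem[0x7a]=0x6d, sp=0x7a
body[0] xor  r2, r4, r3 → r2=0xb7
body[1] mov  r5, r0 → r5=0xb1
body[2] sub  r2, r4, #6 → r2=0x71
body[3] sub  r0, r4, r5 → r0=0xc6
body[4] add  r2, r0, #1 → r2=0xc7
body[5] mov  r1, #0xda → r1=0xda
body[6] add  r4, r3, #5 → r4=0xc5
epilogue: pop r5=0x6d, sp=0x7b
epilogue: pop r2=0xf3, sp=0x7c
epilogue: pop r1=0xc8, sp=0x7d
epilogue: pop r0=0xb1, sp=0x7e
r4 is caller-saved → body value

REG = 0xc5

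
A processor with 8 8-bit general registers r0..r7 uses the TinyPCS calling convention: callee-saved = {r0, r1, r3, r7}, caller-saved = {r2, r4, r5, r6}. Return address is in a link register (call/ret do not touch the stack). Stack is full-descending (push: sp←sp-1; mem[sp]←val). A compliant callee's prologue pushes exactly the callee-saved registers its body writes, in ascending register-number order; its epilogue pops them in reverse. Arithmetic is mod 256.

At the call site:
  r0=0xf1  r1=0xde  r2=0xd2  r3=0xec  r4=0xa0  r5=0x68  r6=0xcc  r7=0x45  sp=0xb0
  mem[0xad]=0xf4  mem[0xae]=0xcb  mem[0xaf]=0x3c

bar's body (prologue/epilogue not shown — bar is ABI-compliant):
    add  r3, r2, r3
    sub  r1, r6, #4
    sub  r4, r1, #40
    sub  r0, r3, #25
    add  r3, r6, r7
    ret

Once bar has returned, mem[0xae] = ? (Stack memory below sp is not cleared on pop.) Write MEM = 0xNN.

prologue: push r0 -> mem[0xaf]=0xf1, sp=0xaf
prologue: push r1 -> mem[0xae]=0xde, sp=0xae
prologue: push r3 -> mem[0xad]=0xec, sp=0xad
body[0] add  r3, r2, r3 -> r3=0xbe
body[1] sub  r1, r6, #4 -> r1=0xc8
body[2] sub  r4, r1, #40 -> r4=0xa0
body[3] sub  r0, r3, #25 -> r0=0xa5
body[4] add  r3, r6, r7 -> r3=0x11
epilogue: pop r3=0xec, sp=0xae
epilogue: pop r1=0xde, sp=0xaf
epilogue: pop r0=0xf1, sp=0xb0
prologue pushed ['r0', 'r1', 'r3'] at ['0xaf', '0xae', '0xad']

MEM = 0xde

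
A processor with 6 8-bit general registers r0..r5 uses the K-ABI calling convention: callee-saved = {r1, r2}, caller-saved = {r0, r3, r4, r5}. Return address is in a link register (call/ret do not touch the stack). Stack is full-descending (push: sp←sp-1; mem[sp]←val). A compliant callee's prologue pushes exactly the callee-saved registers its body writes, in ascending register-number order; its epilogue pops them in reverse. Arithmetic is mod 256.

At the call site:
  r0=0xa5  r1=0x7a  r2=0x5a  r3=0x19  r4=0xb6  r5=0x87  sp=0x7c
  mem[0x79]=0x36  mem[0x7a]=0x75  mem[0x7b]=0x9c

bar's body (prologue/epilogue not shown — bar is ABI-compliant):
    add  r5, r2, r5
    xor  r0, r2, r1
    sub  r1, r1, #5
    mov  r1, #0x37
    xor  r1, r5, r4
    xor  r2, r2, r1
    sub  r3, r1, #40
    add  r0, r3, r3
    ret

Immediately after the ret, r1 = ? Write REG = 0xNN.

prologue: push r1 → mem[0x7b]=0x7a, sp=0x7b
prologue: push r2 → mem[0x7a]=0x5a, sp=0x7a
body[0] add  r5, r2, r5 → r5=0xe1
body[1] xor  r0, r2, r1 → r0=0x20
body[2] sub  r1, r1, #5 → r1=0x75
body[3] mov  r1, #0x37 → r1=0x37
body[4] xor  r1, r5, r4 → r1=0x57
body[5] xor  r2, r2, r1 → r2=0x0d
body[6] sub  r3, r1, #40 → r3=0x2f
body[7] add  r0, r3, r3 → r0=0x5e
epilogue: pop r2=0x5a, sp=0x7b
epilogue: pop r1=0x7a, sp=0x7c
r1 is callee-saved → restored

REG = 0x7a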